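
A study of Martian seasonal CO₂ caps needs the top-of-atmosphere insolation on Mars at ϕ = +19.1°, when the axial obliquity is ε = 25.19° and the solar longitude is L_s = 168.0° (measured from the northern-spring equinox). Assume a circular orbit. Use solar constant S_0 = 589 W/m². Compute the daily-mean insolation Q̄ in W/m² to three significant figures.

Solar declination: sin δ = sin ε · sin L_s = sin 25.19° × sin 168.0° = 0.08849, so δ = +5.077°.
cos h₀ = −tan(+19.1°) tan(+5.077°) = -0.0308, h₀ = 1.6016 rad.
Bracket: h₀ sin ϕ sin δ + cos ϕ cos δ sin h₀ = 1.6016×0.32722×0.08849 + 0.94495×0.99608×0.99953 = 0.046375 + 0.940803 = 0.987178.
Q̄ = (S_0/π) × [bracket] = (589/π) × 0.987178 = 185.1 W/m².

Q̄ ≈ 185 W/m²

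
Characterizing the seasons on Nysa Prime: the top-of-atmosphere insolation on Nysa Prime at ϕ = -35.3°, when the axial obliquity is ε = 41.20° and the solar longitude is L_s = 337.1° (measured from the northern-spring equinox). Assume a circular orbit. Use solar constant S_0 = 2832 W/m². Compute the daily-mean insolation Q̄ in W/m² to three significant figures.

Solar declination: sin δ = sin ε · sin L_s = sin 41.20° × sin 337.1° = -0.25631, so δ = -14.851°.
cos h₀ = −tan(-35.3°) tan(-14.851°) = -0.1878, h₀ = 1.7597 rad.
Bracket: h₀ sin ϕ sin δ + cos ϕ cos δ sin h₀ = 1.7597×-0.57786×-0.25631 + 0.81614×0.96659×0.98222 = 0.260631 + 0.774847 = 1.035478.
Q̄ = (S_0/π) × [bracket] = (2832/π) × 1.035478 = 933.4 W/m².

Q̄ ≈ 933 W/m²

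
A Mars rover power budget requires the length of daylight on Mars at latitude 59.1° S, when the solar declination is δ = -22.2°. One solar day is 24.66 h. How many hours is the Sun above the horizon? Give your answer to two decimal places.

18.22 h

cos h₀ = −tan ϕ · tan δ = −tan(-59.1°) × tan(-22.200°) = -0.6819, so h₀ = 2.3211 rad = 132.99°.
Daylight = 2h₀/(2π) × 24.66 h = (2.3211/π) × 24.66 = 18.22 h.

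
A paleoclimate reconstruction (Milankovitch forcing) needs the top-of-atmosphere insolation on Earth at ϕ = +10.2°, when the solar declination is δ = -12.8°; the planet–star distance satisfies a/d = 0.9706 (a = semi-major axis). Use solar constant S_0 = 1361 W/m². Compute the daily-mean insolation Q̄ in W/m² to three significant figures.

cos h₀ = −tan(+10.2°) tan(-12.800°) = 0.0409, h₀ = 1.5299 rad.
Bracket: h₀ sin ϕ sin δ + cos ϕ cos δ sin h₀ = 1.5299×0.17708×-0.22155 + 0.98420×0.97515×0.99916 = -0.060021 + 0.958936 = 0.898915.
Inverse-square distance factor (a/d)² = 0.9706² = 0.942064.
Q̄ = (S_0/π) × 0.942064 × [bracket] = (1361/π) × 0.942064 × 0.898915 = 366.9 W/m².

Q̄ ≈ 367 W/m²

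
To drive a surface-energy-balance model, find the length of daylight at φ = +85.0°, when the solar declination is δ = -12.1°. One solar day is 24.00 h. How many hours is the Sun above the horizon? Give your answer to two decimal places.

cos H₀ = −tan φ · tan δ = 2.4504 ≥ 1, so the Sun never rises (polar night) and H₀ = 0.
Daylight = 2H₀/(2π) × 24.00 h = (0.0000/π) × 24.00 = 0.00 h.

0.00 h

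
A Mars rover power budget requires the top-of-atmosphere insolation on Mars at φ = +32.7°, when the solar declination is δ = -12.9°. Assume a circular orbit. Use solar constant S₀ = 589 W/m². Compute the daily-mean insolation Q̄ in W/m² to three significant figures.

cos H₀ = −tan(+32.7°) tan(-12.900°) = 0.1470, H₀ = 1.4232 rad.
Bracket: H₀ sin φ sin δ + cos φ cos δ sin H₀ = 1.4232×0.54024×-0.22325 + 0.84151×0.97476×0.98913 = -0.171650 + 0.811354 = 0.639704.
Q̄ = (S₀/π) × [bracket] = (589/π) × 0.639704 = 119.9 W/m².

Q̄ ≈ 120 W/m²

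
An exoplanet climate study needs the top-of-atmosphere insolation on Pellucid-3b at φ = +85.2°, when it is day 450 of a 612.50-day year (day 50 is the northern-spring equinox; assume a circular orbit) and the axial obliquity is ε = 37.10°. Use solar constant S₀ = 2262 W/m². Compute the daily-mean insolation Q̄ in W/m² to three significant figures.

Solar longitude: λ_s = 360° × (450 − 50)/612.50 = 235.102°.
sin δ = sin 37.10° × sin 235.102° = -0.49473, so δ = -29.652°.
cos H₀ = −tan(+85.2°) tan(-29.652°) = 6.7794 ≥ 1 ⇒ polar night, H₀ = 0 and Q̄ = 0.

Q̄ ≈ 0.00 W/m²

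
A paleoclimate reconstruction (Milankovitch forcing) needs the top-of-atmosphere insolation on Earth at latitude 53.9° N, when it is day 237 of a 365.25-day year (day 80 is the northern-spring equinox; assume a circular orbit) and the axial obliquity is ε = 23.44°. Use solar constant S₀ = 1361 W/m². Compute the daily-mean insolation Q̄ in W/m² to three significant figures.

Q̄ ≈ 352 W/m²

Solar longitude: λ_s = 360° × (237 − 80)/365.25 = 154.743°.
sin δ = sin 23.44° × sin 154.743° = 0.16973, so δ = +9.772°.
cos H₀ = −tan(+53.9°) tan(+9.772°) = -0.2362, H₀ = 1.8092 rad.
Bracket: H₀ sin φ sin δ + cos φ cos δ sin H₀ = 1.8092×0.80799×0.16973 + 0.58920×0.98549×0.97171 = 0.248114 + 0.564224 = 0.812338.
Q̄ = (S₀/π) × [bracket] = (1361/π) × 0.812338 = 351.9 W/m².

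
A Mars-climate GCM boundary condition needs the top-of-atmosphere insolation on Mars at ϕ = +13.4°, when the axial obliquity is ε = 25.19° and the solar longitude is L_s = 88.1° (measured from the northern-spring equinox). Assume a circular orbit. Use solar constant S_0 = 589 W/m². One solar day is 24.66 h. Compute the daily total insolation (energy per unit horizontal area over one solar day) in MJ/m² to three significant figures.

17.3 MJ/m²

Solar declination: sin δ = sin ε · sin L_s = sin 25.19° × sin 88.1° = 0.42539, so δ = +25.175°.
cos h₀ = −tan(+13.4°) tan(+25.175°) = -0.1120, h₀ = 1.6830 rad.
Bracket: h₀ sin ϕ sin δ + cos ϕ cos δ sin h₀ = 1.6830×0.23175×0.42539 + 0.97278×0.90501×0.99371 = 0.165917 + 0.874838 = 1.040755.
Q̄ = (S_0/π) × [bracket] = (589/π) × 1.040755 = 195.13 W/m².
Daily total = Q̄ × 24.66 h × 3600 s/h = 195.13 × 24.66 × 3600 / 10⁶ = 17.32 MJ/m².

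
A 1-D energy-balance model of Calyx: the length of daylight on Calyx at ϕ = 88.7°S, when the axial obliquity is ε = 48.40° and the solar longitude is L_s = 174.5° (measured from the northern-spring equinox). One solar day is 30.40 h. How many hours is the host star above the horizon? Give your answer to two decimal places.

0.00 h

Solar declination: sin δ = sin ε · sin L_s = sin 48.40° × sin 174.5° = 0.07167, so δ = +4.110°.
cos h₀ = −tan ϕ · tan δ = 3.1665 ≥ 1, so the host star never rises (polar night) and h₀ = 0.
Daylight = 2h₀/(2π) × 30.40 h = (0.0000/π) × 30.40 = 0.00 h.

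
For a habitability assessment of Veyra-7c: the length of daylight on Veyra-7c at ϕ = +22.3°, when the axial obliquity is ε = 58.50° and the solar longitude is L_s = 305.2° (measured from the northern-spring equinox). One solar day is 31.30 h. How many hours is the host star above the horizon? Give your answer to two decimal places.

11.57 h

Solar declination: sin δ = sin ε · sin L_s = sin 58.50° × sin 305.2° = -0.69673, so δ = -44.165°.
cos h₀ = −tan ϕ · tan δ = −tan(+22.3°) × tan(-44.165°) = 0.3984, so h₀ = 1.1611 rad = 66.52°.
Daylight = 2h₀/(2π) × 31.30 h = (1.1611/π) × 31.30 = 11.57 h.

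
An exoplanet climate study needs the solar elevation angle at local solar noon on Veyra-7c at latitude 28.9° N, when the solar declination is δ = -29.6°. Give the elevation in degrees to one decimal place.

31.5°

At local noon the hour angle is zero, so the zenith angle equals |φ − δ| = |+28.9° − (-29.600°)| = 58.500°.
Elevation = 90° − 58.500° = 31.5°.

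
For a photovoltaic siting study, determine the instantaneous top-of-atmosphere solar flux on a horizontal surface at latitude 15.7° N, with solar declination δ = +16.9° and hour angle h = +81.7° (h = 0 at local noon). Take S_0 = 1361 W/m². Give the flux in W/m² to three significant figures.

cos θ_z = sin ϕ sin δ + cos ϕ cos δ cos h = 0.078664 + 0.132969 = 0.211633.
Flux = S_0 · cos θ_z = 1361 × 0.211633 = 288.0 W/m².

288 W/m²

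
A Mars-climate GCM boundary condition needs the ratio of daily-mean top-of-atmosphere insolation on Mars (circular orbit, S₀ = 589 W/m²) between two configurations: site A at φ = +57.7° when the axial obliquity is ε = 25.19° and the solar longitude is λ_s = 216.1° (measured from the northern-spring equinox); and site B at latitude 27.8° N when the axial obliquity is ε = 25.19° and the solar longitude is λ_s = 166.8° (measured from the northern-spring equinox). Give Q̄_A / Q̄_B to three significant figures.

— Configuration A (φ=+57.7°):
Solar declination: sin δ = sin ε · sin λ_s = sin 25.19° × sin 216.1° = -0.25077, so δ = -14.523°.
cos H₀ = −tan(+57.7°) tan(-14.523°) = 0.4098, H₀ = 1.1486 rad.
Bracket: H₀ sin φ sin δ + cos φ cos δ sin H₀ = 1.1486×0.84526×-0.25077 + 0.53435×0.96805×0.91218 = -0.243464 + 0.471850 = 0.228386.
Q̄ = (S₀/π) × [bracket] = (589/π) × 0.228386 = 42.819 W/m².
— Configuration B (φ=+27.8°):
Solar declination: sin δ = sin ε · sin λ_s = sin 25.19° × sin 166.8° = 0.09719, so δ = +5.577°.
cos H₀ = −tan(+27.8°) tan(+5.577°) = -0.0515, H₀ = 1.6223 rad.
Bracket: H₀ sin φ sin δ + cos φ cos δ sin H₀ = 1.6223×0.46639×0.09719 + 0.88458×0.99527×0.99867 = 0.073536 + 0.879225 = 0.952761.
Q̄ = (S₀/π) × [bracket] = (589/π) × 0.952761 = 178.63 W/m².
Ratio Q̄_A / Q̄_B = 42.819 / 178.63 = 0.2397.

Q̄_A / Q̄_B ≈ 0.240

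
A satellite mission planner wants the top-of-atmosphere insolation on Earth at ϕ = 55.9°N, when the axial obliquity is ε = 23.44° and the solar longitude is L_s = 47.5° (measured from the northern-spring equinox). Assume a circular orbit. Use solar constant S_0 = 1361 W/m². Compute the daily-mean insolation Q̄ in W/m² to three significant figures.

Q̄ ≈ 422 W/m²

Solar declination: sin δ = sin ε · sin L_s = sin 23.44° × sin 47.5° = 0.29328, so δ = +17.054°.
cos h₀ = −tan(+55.9°) tan(+17.054°) = -0.4531, h₀ = 2.0410 rad.
Bracket: h₀ sin ϕ sin δ + cos ϕ cos δ sin h₀ = 2.0410×0.82806×0.29328 + 0.56064×0.95603×0.89146 = 0.495664 + 0.477812 = 0.973476.
Q̄ = (S_0/π) × [bracket] = (1361/π) × 0.973476 = 421.7 W/m².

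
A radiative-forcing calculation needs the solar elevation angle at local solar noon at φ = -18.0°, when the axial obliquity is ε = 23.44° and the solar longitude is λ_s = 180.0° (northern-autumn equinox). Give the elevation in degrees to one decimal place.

72.0°

Solar declination: sin δ = sin ε · sin λ_s = sin 23.44° × sin 180.0° = 0.00000, so δ = +0.000°.
At local noon the hour angle is zero, so the zenith angle equals |φ − δ| = |-18.0° − (+0.000°)| = 18.000°.
Elevation = 90° − 18.000° = 72.0°.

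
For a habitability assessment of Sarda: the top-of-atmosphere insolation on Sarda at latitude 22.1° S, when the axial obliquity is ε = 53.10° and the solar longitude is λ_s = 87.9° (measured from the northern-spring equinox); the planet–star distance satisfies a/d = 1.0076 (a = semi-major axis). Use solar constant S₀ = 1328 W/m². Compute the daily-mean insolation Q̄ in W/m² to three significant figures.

Q̄ ≈ 72.1 W/m²

Solar declination: sin δ = sin ε · sin λ_s = sin 53.10° × sin 87.9° = 0.79915, so δ = +53.049°.
cos H₀ = −tan(-22.1°) tan(+53.049°) = 0.5398, H₀ = 1.0006 rad.
Bracket: H₀ sin φ sin δ + cos φ cos δ sin H₀ = 1.0006×-0.37622×0.79915 + 0.92653×0.60113×0.84179 = -0.300837 + 0.468848 = 0.168011.
Inverse-square distance factor (a/d)² = 1.0076² = 1.015258.
Q̄ = (S₀/π) × 1.015258 × [bracket] = (1328/π) × 1.015258 × 0.168011 = 72.10 W/m².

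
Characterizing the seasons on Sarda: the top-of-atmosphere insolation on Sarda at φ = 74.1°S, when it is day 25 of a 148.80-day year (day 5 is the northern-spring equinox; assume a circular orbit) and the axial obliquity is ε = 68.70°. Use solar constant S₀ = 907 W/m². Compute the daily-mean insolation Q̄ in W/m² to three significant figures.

Q̄ ≈ 0.00 W/m²

Solar longitude: λ_s = 360° × (25 − 5)/148.80 = 48.387°.
sin δ = sin 68.70° × sin 48.387° = 0.69658, so δ = +44.153°.
cos H₀ = −tan(-74.1°) tan(+44.153°) = 3.4082 ≥ 1 ⇒ polar night, H₀ = 0 and Q̄ = 0.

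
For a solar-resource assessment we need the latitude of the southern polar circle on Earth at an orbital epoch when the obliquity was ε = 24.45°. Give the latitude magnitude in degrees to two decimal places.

The polar circle is the lowest latitude that experiences at least one full rotation of continuous darkness at the northern-summer solstice; it lies at |φ| = 90° − ε = 90° − 24.45° = 65.55°.

65.55°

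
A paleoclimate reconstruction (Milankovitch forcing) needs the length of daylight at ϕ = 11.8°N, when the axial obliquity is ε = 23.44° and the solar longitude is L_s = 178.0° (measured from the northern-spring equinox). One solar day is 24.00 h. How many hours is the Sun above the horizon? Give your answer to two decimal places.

Solar declination: sin δ = sin ε · sin L_s = sin 23.44° × sin 178.0° = 0.01388, so δ = +0.795°.
cos h₀ = −tan ϕ · tan δ = −tan(+11.8°) × tan(+0.795°) = -0.0029, so h₀ = 1.5737 rad = 90.17°.
Daylight = 2h₀/(2π) × 24.00 h = (1.5737/π) × 24.00 = 12.02 h.

12.02 h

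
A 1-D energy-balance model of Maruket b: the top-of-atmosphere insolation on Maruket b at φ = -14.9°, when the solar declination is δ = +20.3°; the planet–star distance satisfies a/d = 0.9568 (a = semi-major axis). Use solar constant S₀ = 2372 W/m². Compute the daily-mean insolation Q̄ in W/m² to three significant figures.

cos H₀ = −tan(-14.9°) tan(+20.300°) = 0.0984, H₀ = 1.4722 rad.
Bracket: H₀ sin φ sin δ + cos φ cos δ sin H₀ = 1.4722×-0.25713×0.34694 + 0.96638×0.93789×0.99514 = -0.131333 + 0.901953 = 0.770620.
Inverse-square distance factor (a/d)² = 0.9568² = 0.915466.
Q̄ = (S₀/π) × 0.915466 × [bracket] = (2372/π) × 0.915466 × 0.770620 = 532.7 W/m².

Q̄ ≈ 533 W/m²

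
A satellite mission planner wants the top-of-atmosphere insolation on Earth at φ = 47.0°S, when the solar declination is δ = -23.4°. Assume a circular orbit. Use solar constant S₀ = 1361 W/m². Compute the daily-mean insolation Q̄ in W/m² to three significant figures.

Q̄ ≈ 499 W/m²

cos H₀ = −tan(-47.0°) tan(-23.400°) = -0.4641, H₀ = 2.0534 rad.
Bracket: H₀ sin φ sin δ + cos φ cos δ sin H₀ = 2.0534×-0.73135×-0.39715 + 0.68200×0.91775×0.88581 = 0.596422 + 0.554433 = 1.150855.
Q̄ = (S₀/π) × [bracket] = (1361/π) × 1.150855 = 498.6 W/m².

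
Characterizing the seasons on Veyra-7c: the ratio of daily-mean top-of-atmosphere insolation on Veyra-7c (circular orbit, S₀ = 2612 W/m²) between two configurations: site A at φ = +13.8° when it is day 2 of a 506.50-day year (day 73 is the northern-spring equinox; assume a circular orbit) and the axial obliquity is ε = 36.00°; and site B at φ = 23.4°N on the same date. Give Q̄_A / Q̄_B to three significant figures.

Q̄_A / Q̄_B ≈ 1.27

— Configuration A (φ=+13.8°):
Solar longitude: λ_s = 360° × (2 − 73)/506.50 = -50.464°, i.e. -50.464° + 360° = 309.536°.
sin δ = sin 36.00° × sin 309.536° = -0.45331, so δ = -26.957°.
cos H₀ = −tan(+13.8°) tan(-26.957°) = 0.1249, H₀ = 1.4456 rad.
Bracket: H₀ sin φ sin δ + cos φ cos δ sin H₀ = 1.4456×0.23853×-0.45331 + 0.97113×0.89135×0.99217 = -0.156310 + 0.858839 = 0.702529.
Q̄ = (S₀/π) × [bracket] = (2612/π) × 0.702529 = 584.10 W/m².
— Configuration B (φ=+23.4°):
cos H₀ = −tan(+23.4°) tan(-26.957°) = 0.2201, H₀ = 1.3489 rad.
Bracket: H₀ sin φ sin δ + cos φ cos δ sin H₀ = 1.3489×0.39715×-0.45331 + 0.91775×0.89135×0.97548 = -0.242845 + 0.797978 = 0.555133.
Q̄ = (S₀/π) × [bracket] = (2612/π) × 0.555133 = 461.55 W/m².
Ratio Q̄_A / Q̄_B = 584.10 / 461.55 = 1.266.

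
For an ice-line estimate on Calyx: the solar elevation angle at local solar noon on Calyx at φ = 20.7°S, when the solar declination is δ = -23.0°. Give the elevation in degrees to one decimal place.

At local noon the hour angle is zero, so the zenith angle equals |φ − δ| = |-20.7° − (-23.000°)| = 2.300°.
Elevation = 90° − 2.300° = 87.7°.

87.7°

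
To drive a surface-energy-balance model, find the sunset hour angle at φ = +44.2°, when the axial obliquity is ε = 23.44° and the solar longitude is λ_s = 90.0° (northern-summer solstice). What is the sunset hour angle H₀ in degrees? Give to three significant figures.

Solar declination: sin δ = sin ε · sin λ_s = sin 23.44° × sin 90.0° = 0.39779, so δ = +23.440°.
cos H₀ = −tan φ · tan δ = −tan(+44.2°) × tan(+23.440°) = -0.4216, so H₀ = 2.0060 rad = 114.94°.

H₀ = 115°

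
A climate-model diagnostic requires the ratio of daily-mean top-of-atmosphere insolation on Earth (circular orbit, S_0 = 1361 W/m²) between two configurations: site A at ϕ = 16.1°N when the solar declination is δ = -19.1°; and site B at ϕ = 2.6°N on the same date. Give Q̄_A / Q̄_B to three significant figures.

— Configuration A (ϕ=+16.1°):
cos h₀ = −tan(+16.1°) tan(-19.100°) = 0.0999, h₀ = 1.4707 rad.
Bracket: h₀ sin ϕ sin δ + cos ϕ cos δ sin h₀ = 1.4707×0.27731×-0.32722 + 0.96078×0.94495×0.99499 = -0.133453 + 0.903341 = 0.769888.
Q̄ = (S_0/π) × [bracket] = (1361/π) × 0.769888 = 333.53 W/m².
— Configuration B (ϕ=+2.6°):
cos h₀ = −tan(+2.6°) tan(-19.100°) = 0.0157, h₀ = 1.5551 rad.
Bracket: h₀ sin ϕ sin δ + cos ϕ cos δ sin h₀ = 1.5551×0.04536×-0.32722 + 0.99897×0.94495×0.99988 = -0.023082 + 0.943863 = 0.920781.
Q̄ = (S_0/π) × [bracket] = (1361/π) × 0.920781 = 398.90 W/m².
Ratio Q̄_A / Q̄_B = 333.53 / 398.90 = 0.8361.

Q̄_A / Q̄_B ≈ 0.836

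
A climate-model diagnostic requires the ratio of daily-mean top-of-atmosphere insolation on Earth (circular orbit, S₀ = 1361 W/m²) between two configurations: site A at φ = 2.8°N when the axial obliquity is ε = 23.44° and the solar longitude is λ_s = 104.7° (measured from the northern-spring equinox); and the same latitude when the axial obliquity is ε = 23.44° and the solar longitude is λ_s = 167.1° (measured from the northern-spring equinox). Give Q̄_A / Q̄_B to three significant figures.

— Configuration A (φ=+2.8°):
Solar declination: sin δ = sin ε · sin λ_s = sin 23.44° × sin 104.7° = 0.38477, so δ = +22.629°.
cos H₀ = −tan(+2.8°) tan(+22.629°) = -0.0204, H₀ = 1.5912 rad.
Bracket: H₀ sin φ sin δ + cos φ cos δ sin H₀ = 1.5912×0.04885×0.38477 + 0.99881×0.92301×0.99979 = 0.029908 + 0.921718 = 0.951626.
Q̄ = (S₀/π) × [bracket] = (1361/π) × 0.951626 = 412.26 W/m².
— Configuration B (φ=+2.8°):
Solar declination: sin δ = sin ε · sin λ_s = sin 23.44° × sin 167.1° = 0.08881, so δ = +5.095°.
cos H₀ = −tan(+2.8°) tan(+5.095°) = -0.0044, H₀ = 1.5752 rad.
Bracket: H₀ sin φ sin δ + cos φ cos δ sin H₀ = 1.5752×0.04885×0.08881 + 0.99881×0.99605×0.99999 = 0.006834 + 0.994855 = 1.001689.
Q̄ = (S₀/π) × [bracket] = (1361/π) × 1.001689 = 433.95 W/m².
Ratio Q̄_A / Q̄_B = 412.26 / 433.95 = 0.9500.

Q̄_A / Q̄_B ≈ 0.950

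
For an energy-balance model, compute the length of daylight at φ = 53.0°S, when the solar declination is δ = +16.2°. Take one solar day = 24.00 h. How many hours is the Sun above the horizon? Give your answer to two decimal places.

cos H₀ = −tan φ · tan δ = −tan(-53.0°) × tan(+16.200°) = 0.3855, so H₀ = 1.1750 rad = 67.32°.
Daylight = 2H₀/(2π) × 24.00 h = (1.1750/π) × 24.00 = 8.98 h.

8.98 h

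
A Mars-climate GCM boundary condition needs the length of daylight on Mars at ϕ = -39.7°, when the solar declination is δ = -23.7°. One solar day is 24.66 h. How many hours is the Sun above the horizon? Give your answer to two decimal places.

cos h₀ = −tan ϕ · tan δ = −tan(-39.7°) × tan(-23.700°) = -0.3644, so h₀ = 1.9438 rad = 111.37°.
Daylight = 2h₀/(2π) × 24.66 h = (1.9438/π) × 24.66 = 15.26 h.

15.26 h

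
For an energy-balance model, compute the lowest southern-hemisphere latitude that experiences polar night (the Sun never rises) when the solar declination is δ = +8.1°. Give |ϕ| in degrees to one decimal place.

Polar night requires cos h₀ = −tan ϕ tan δ ≥ 1, i.e. tan ϕ tan δ ≤ −1.
The boundary is |tan ϕ| · |tan δ| = 1, so |ϕ| = 90° − |δ| = 90° − 8.1° = 81.9° in the southern hemisphere.

|ϕ| = 81.9°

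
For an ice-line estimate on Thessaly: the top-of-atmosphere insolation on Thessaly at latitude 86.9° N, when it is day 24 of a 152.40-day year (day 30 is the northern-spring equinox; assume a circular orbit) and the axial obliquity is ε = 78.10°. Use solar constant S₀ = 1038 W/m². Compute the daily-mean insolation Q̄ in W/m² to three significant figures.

Solar longitude: λ_s = 360° × (24 − 30)/152.40 = -14.173°, i.e. -14.173° + 360° = 345.827°.
sin δ = sin 78.10° × sin 345.827° = -0.23959, so δ = -13.862°.
cos H₀ = −tan(+86.9°) tan(-13.862°) = 4.5567 ≥ 1 ⇒ polar night, H₀ = 0 and Q̄ = 0.

Q̄ ≈ 0.00 W/m²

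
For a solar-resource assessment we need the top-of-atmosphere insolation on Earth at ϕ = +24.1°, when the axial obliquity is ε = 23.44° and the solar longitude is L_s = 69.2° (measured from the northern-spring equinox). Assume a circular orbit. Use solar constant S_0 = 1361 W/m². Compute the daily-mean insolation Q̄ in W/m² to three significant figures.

Q̄ ≈ 476 W/m²

Solar declination: sin δ = sin ε · sin L_s = sin 23.44° × sin 69.2° = 0.37186, so δ = +21.831°.
cos h₀ = −tan(+24.1°) tan(+21.831°) = -0.1792, h₀ = 1.7510 rad.
Bracket: h₀ sin ϕ sin δ + cos ϕ cos δ sin h₀ = 1.7510×0.40833×0.37186 + 0.91283×0.92829×0.98381 = 0.265875 + 0.833652 = 1.099527.
Q̄ = (S_0/π) × [bracket] = (1361/π) × 1.099527 = 476.3 W/m².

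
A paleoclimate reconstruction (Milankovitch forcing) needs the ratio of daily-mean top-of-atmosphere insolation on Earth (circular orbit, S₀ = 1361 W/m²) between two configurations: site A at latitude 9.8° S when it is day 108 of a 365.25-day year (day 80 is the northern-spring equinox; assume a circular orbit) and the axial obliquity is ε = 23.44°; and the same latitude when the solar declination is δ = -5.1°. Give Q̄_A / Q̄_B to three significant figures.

— Configuration A (φ=-9.8°):
Solar longitude: λ_s = 360° × (108 − 80)/365.25 = 27.598°.
sin δ = sin 23.44° × sin 27.598° = 0.18428, so δ = +10.619°.
cos H₀ = −tan(-9.8°) tan(+10.619°) = 0.0324, H₀ = 1.5384 rad.
Bracket: H₀ sin φ sin δ + cos φ cos δ sin H₀ = 1.5384×-0.17021×0.18428 + 0.98541×0.98287×0.99948 = -0.048254 + 0.968026 = 0.919772.
Q̄ = (S₀/π) × [bracket] = (1361/π) × 0.919772 = 398.46 W/m².
— Configuration B (φ=-9.8°):
cos H₀ = −tan(-9.8°) tan(-5.100°) = -0.0154, H₀ = 1.5862 rad.
Bracket: H₀ sin φ sin δ + cos φ cos δ sin H₀ = 1.5862×-0.17021×-0.08889 + 0.98541×0.99604×0.99988 = 0.023999 + 0.981390 = 1.005389.
Q̄ = (S₀/π) × [bracket] = (1361/π) × 1.005389 = 435.55 W/m².
Ratio Q̄_A / Q̄_B = 398.46 / 435.55 = 0.9148.

Q̄_A / Q̄_B ≈ 0.915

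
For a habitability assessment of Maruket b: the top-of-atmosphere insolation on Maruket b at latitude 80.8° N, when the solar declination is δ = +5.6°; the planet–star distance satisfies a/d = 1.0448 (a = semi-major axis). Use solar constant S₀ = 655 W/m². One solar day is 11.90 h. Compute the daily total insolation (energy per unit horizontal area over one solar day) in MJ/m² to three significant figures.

cos H₀ = −tan(+80.8°) tan(+5.600°) = -0.6054, H₀ = 2.2210 rad.
Bracket: H₀ sin φ sin δ + cos φ cos δ sin H₀ = 2.2210×0.98714×0.09758 + 0.15988×0.99523×0.79593 = 0.213938 + 0.126646 = 0.340584.
Inverse-square distance factor (a/d)² = 1.0448² = 1.091607.
Q̄ = (S₀/π) × 1.091607 × [bracket] = (655/π) × 1.091607 × 0.340584 = 77.514 W/m².
Daily total = Q̄ × 11.90 h × 3600 s/h = 77.514 × 11.90 × 3600 / 10⁶ = 3.321 MJ/m².

3.32 MJ/m²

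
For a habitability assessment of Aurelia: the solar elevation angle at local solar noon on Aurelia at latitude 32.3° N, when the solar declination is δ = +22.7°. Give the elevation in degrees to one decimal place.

At local noon the hour angle is zero, so the zenith angle equals |ϕ − δ| = |+32.3° − (+22.700°)| = 9.600°.
Elevation = 90° − 9.600° = 80.4°.

80.4°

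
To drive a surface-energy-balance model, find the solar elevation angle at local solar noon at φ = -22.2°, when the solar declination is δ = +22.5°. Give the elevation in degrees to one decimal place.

At local noon the hour angle is zero, so the zenith angle equals |φ − δ| = |-22.2° − (+22.500°)| = 44.700°.
Elevation = 90° − 44.700° = 45.3°.

45.3°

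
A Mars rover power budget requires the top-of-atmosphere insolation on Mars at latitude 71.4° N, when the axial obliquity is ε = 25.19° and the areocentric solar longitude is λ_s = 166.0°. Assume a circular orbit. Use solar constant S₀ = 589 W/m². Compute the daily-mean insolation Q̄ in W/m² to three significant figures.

Q̄ ≈ 91.1 W/m²

sin δ = sin 25.19° × sin 166.0° = 0.10297, so δ = +5.910°.
cos H₀ = −tan(+71.4°) tan(+5.910°) = -0.3076, H₀ = 1.8835 rad.
Bracket: H₀ sin φ sin δ + cos φ cos δ sin H₀ = 1.8835×0.94777×0.10297 + 0.31896×0.99468×0.95152 = 0.183814 + 0.301882 = 0.485696.
Q̄ = (S₀/π) × [bracket] = (589/π) × 0.485696 = 91.06 W/m².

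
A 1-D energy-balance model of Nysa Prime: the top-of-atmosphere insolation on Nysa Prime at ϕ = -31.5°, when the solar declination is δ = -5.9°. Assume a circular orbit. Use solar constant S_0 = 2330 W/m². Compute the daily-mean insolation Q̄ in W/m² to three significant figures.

cos h₀ = −tan(-31.5°) tan(-5.900°) = -0.0633, h₀ = 1.6342 rad.
Bracket: h₀ sin ϕ sin δ + cos ϕ cos δ sin h₀ = 1.6342×-0.52250×-0.10279 + 0.85264×0.99470×0.99799 = 0.087769 + 0.846416 = 0.934185.
Q̄ = (S_0/π) × [bracket] = (2330/π) × 0.934185 = 692.8 W/m².

Q̄ ≈ 693 W/m²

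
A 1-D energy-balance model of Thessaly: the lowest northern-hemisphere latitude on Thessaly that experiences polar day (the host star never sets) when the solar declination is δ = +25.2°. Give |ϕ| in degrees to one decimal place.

|ϕ| = 64.8°

Polar day requires cos h₀ = −tan ϕ tan δ ≤ −1, i.e. tan ϕ tan δ ≥ 1.
The boundary is |tan ϕ| · |tan δ| = 1, so |ϕ| = 90° − |δ| = 90° − 25.2° = 64.8° in the northern hemisphere.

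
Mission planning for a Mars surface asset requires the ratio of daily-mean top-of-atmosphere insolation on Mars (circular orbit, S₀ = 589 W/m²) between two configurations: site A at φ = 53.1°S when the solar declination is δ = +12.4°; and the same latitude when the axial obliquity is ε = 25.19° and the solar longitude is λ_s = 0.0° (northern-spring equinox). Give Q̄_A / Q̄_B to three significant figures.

— Configuration A (φ=-53.1°):
cos H₀ = −tan(-53.1°) tan(+12.400°) = 0.2928, H₀ = 1.2736 rad.
Bracket: H₀ sin φ sin δ + cos φ cos δ sin H₀ = 1.2736×-0.79968×0.21474 + 0.60042×0.97667×0.95616 = -0.218707 + 0.560704 = 0.341997.
Q̄ = (S₀/π) × [bracket] = (589/π) × 0.341997 = 64.119 W/m².
— Configuration B (φ=-53.1°):
Solar declination: sin δ = sin ε · sin λ_s = sin 25.19° × sin 0.0° = 0.00000, so δ = +0.000°.
cos H₀ = −tan(-53.1°) tan(+0.000°) = 0.0000, H₀ = 1.5708 rad.
Bracket: H₀ sin φ sin δ + cos φ cos δ sin H₀ = 1.5708×-0.79968×0.00000 + 0.60042×1.00000×1.00000 = -0.000000 + 0.600420 = 0.600420.
Q̄ = (S₀/π) × [bracket] = (589/π) × 0.600420 = 112.57 W/m².
Ratio Q̄_A / Q̄_B = 64.119 / 112.57 = 0.5696.

Q̄_A / Q̄_B ≈ 0.570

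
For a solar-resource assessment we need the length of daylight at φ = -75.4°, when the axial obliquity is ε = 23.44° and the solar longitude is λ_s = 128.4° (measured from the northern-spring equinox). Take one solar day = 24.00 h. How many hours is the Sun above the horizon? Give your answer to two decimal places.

Solar declination: sin δ = sin ε · sin λ_s = sin 23.44° × sin 128.4° = 0.31174, so δ = +18.164°.
cos H₀ = −tan φ · tan δ = 1.2596 ≥ 1, so the Sun never rises (polar night) and H₀ = 0.
Daylight = 2H₀/(2π) × 24.00 h = (0.0000/π) × 24.00 = 0.00 h.

0.00 h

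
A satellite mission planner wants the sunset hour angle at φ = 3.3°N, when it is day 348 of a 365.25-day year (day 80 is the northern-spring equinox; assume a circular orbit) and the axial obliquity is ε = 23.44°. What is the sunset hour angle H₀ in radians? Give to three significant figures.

Solar longitude: λ_s = 360° × (348 − 80)/365.25 = 264.148°.
sin δ = sin 23.44° × sin 264.148° = -0.39572, so δ = -23.311°.
cos H₀ = −tan φ · tan δ = −tan(+3.3°) × tan(-23.311°) = 0.0248, so H₀ = 1.5459 rad = 88.58°.

H₀ = 1.55 rad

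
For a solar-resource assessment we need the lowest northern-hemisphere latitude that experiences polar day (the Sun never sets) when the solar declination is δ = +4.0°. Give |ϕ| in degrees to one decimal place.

|ϕ| = 86.0°

Polar day requires cos h₀ = −tan ϕ tan δ ≤ −1, i.e. tan ϕ tan δ ≥ 1.
The boundary is |tan ϕ| · |tan δ| = 1, so |ϕ| = 90° − |δ| = 90° − 4.0° = 86.0° in the northern hemisphere.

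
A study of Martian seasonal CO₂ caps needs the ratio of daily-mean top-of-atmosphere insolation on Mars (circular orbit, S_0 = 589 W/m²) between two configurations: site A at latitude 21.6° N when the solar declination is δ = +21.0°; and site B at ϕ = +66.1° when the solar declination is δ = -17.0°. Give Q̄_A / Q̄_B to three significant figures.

Q̄_A / Q̄_B ≈ 16.9

— Configuration A (ϕ=+21.6°):
cos h₀ = −tan(+21.6°) tan(+21.000°) = -0.1520, h₀ = 1.7234 rad.
Bracket: h₀ sin ϕ sin δ + cos ϕ cos δ sin h₀ = 1.7234×0.36812×0.35837 + 0.92978×0.93358×0.98838 = 0.227356 + 0.857938 = 1.085294.
Q̄ = (S_0/π) × [bracket] = (589/π) × 1.085294 = 203.48 W/m².
— Configuration B (ϕ=+66.1°):
cos h₀ = −tan(+66.1°) tan(-17.000°) = 0.6899, h₀ = 0.8094 rad.
Bracket: h₀ sin ϕ sin δ + cos ϕ cos δ sin h₀ = 0.8094×0.91425×-0.29237 + 0.40514×0.95630×0.72389 = -0.216352 + 0.280461 = 0.064109.
Q̄ = (S_0/π) × [bracket] = (589/π) × 0.064109 = 12.019 W/m².
Ratio Q̄_A / Q̄_B = 203.48 / 12.019 = 16.93.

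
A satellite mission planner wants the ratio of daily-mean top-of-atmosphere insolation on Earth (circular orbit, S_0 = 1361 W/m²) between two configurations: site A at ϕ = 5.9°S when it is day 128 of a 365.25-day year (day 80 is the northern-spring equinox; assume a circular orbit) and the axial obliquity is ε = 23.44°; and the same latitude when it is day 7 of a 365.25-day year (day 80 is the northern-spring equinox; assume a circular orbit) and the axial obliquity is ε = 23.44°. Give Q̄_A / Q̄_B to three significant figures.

Q̄_A / Q̄_B ≈ 0.920

— Configuration A (ϕ=-5.9°):
Solar longitude: L_s = 360° × (128 − 80)/365.25 = 47.310°.
sin δ = sin 23.44° × sin 47.310° = 0.29239, so δ = +17.001°.
cos h₀ = −tan(-5.9°) tan(+17.001°) = 0.0316, h₀ = 1.5392 rad.
Bracket: h₀ sin ϕ sin δ + cos ϕ cos δ sin h₀ = 1.5392×-0.10279×0.29239 + 0.99470×0.95630×0.99950 = -0.046260 + 0.950756 = 0.904496.
Q̄ = (S_0/π) × [bracket] = (1361/π) × 0.904496 = 391.85 W/m².
— Configuration B (ϕ=-5.9°):
Solar longitude: L_s = 360° × (7 − 80)/365.25 = -71.951°, i.e. -71.951° + 360° = 288.049°.
sin δ = sin 23.44° × sin 288.049° = -0.37821, so δ = -22.223°.
cos h₀ = −tan(-5.9°) tan(-22.223°) = -0.0422, h₀ = 1.6130 rad.
Bracket: h₀ sin ϕ sin δ + cos ϕ cos δ sin h₀ = 1.6130×-0.10279×-0.37821 + 0.99470×0.92572×0.99911 = 0.062707 + 0.919994 = 0.982701.
Q̄ = (S_0/π) × [bracket] = (1361/π) × 0.982701 = 425.73 W/m².
Ratio Q̄_A / Q̄_B = 391.85 / 425.73 = 0.9204.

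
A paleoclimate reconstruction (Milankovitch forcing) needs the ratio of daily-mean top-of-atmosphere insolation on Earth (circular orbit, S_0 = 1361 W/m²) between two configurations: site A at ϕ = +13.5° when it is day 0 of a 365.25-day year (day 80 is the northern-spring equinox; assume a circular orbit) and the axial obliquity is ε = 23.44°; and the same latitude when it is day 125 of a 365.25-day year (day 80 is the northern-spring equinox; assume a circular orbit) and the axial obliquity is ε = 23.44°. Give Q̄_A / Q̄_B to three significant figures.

Q̄_A / Q̄_B ≈ 0.729

— Configuration A (ϕ=+13.5°):
Solar longitude: L_s = 360° × (0 − 80)/365.25 = -78.850°, i.e. -78.850° + 360° = 281.150°.
sin δ = sin 23.44° × sin 281.150° = -0.39028, so δ = -22.972°.
cos h₀ = −tan(+13.5°) tan(-22.972°) = 0.1018, h₀ = 1.4689 rad.
Bracket: h₀ sin ϕ sin δ + cos ϕ cos δ sin h₀ = 1.4689×0.23345×-0.39028 + 0.97237×0.92070×0.99481 = -0.133833 + 0.890615 = 0.756782.
Q̄ = (S_0/π) × [bracket] = (1361/π) × 0.756782 = 327.85 W/m².
— Configuration B (ϕ=+13.5°):
Solar longitude: L_s = 360° × (125 − 80)/365.25 = 44.353°.
sin δ = sin 23.44° × sin 44.353° = 0.27809, so δ = +16.146°.
cos h₀ = −tan(+13.5°) tan(+16.146°) = -0.0695, h₀ = 1.6404 rad.
Bracket: h₀ sin ϕ sin δ + cos ϕ cos δ sin h₀ = 1.6404×0.23345×0.27809 + 0.97237×0.96056×0.99758 = 0.106495 + 0.931759 = 1.038254.
Q̄ = (S_0/π) × [bracket] = (1361/π) × 1.038254 = 449.79 W/m².
Ratio Q̄_A / Q̄_B = 327.85 / 449.79 = 0.7289.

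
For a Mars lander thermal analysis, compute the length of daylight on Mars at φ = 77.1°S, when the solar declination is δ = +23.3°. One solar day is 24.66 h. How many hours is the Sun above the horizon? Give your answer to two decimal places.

cos H₀ = −tan φ · tan δ = 1.8804 ≥ 1, so the Sun never rises (polar night) and H₀ = 0.
Daylight = 2H₀/(2π) × 24.66 h = (0.0000/π) × 24.66 = 0.00 h.

0.00 h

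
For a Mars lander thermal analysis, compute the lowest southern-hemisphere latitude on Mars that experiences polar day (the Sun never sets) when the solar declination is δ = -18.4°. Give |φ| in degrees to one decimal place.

|φ| = 71.6°

Polar day requires cos H₀ = −tan φ tan δ ≤ −1, i.e. tan φ tan δ ≥ 1.
The boundary is |tan φ| · |tan δ| = 1, so |φ| = 90° − |δ| = 90° − 18.4° = 71.6° in the southern hemisphere.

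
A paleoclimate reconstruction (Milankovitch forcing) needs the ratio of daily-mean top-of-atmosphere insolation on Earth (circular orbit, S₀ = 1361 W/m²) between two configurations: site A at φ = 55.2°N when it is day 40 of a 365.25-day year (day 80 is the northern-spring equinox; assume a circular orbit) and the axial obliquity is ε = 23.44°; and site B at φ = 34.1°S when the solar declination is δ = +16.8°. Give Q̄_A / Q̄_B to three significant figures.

— Configuration A (φ=+55.2°):
Solar longitude: λ_s = 360° × (40 − 80)/365.25 = -39.425°, i.e. -39.425° + 360° = 320.575°.
sin δ = sin 23.44° × sin 320.575° = -0.25262, so δ = -14.633°.
cos H₀ = −tan(+55.2°) tan(-14.633°) = 0.3757, H₀ = 1.1857 rad.
Bracket: H₀ sin φ sin δ + cos φ cos δ sin H₀ = 1.1857×0.82115×-0.25262 + 0.57071×0.96756×0.92676 = -0.245960 + 0.511753 = 0.265793.
Q̄ = (S₀/π) × [bracket] = (1361/π) × 0.265793 = 115.15 W/m².
— Configuration B (φ=-34.1°):
cos H₀ = −tan(-34.1°) tan(+16.800°) = 0.2044, H₀ = 1.3649 rad.
Bracket: H₀ sin φ sin δ + cos φ cos δ sin H₀ = 1.3649×-0.56064×0.28903 + 0.82806×0.95732×0.97888 = -0.221171 + 0.775976 = 0.554805.
Q̄ = (S₀/π) × [bracket] = (1361/π) × 0.554805 = 240.35 W/m².
Ratio Q̄_A / Q̄_B = 115.15 / 240.35 = 0.4791.

Q̄_A / Q̄_B ≈ 0.479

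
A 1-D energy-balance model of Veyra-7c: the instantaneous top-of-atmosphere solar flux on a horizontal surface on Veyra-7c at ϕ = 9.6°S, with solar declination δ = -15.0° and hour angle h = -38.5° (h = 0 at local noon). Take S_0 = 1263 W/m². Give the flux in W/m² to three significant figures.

cos θ_z = sin ϕ sin δ + cos ϕ cos δ cos h = 0.043163 + 0.745355 = 0.788518.
Flux = S_0 · cos θ_z = 1263 × 0.788518 = 995.9 W/m².

996 W/m²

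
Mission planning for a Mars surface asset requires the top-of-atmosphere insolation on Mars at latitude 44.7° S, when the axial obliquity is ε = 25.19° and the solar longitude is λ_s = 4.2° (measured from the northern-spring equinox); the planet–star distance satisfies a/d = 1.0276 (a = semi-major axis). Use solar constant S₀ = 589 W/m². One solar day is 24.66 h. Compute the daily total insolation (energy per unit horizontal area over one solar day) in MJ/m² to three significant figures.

Solar declination: sin δ = sin ε · sin λ_s = sin 25.19° × sin 4.2° = 0.03117, so δ = +1.786°.
cos H₀ = −tan(-44.7°) tan(+1.786°) = 0.0309, H₀ = 1.5399 rad.
Bracket: H₀ sin φ sin δ + cos φ cos δ sin H₀ = 1.5399×-0.70339×0.03117 + 0.71080×0.99951×0.99952 = -0.033762 + 0.710111 = 0.676349.
Inverse-square distance factor (a/d)² = 1.0276² = 1.055962.
Q̄ = (S₀/π) × 1.055962 × [bracket] = (589/π) × 1.055962 × 0.676349 = 133.90 W/m².
Daily total = Q̄ × 24.66 h × 3600 s/h = 133.90 × 24.66 × 3600 / 10⁶ = 11.89 MJ/m².

11.9 MJ/m²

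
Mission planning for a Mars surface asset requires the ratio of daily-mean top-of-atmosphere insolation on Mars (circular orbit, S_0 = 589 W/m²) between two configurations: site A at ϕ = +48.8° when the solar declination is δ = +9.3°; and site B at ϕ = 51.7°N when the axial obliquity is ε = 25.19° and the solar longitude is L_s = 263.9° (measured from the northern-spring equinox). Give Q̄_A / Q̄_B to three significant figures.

Q̄_A / Q̄_B ≈ 6.03

— Configuration A (ϕ=+48.8°):
cos h₀ = −tan(+48.8°) tan(+9.300°) = -0.1871, h₀ = 1.7590 rad.
Bracket: h₀ sin ϕ sin δ + cos ϕ cos δ sin h₀ = 1.7590×0.75241×0.16160 + 0.65869×0.98686×0.98235 = 0.213876 + 0.638562 = 0.852438.
Q̄ = (S_0/π) × [bracket] = (589/π) × 0.852438 = 159.82 W/m².
— Configuration B (ϕ=+51.7°):
Solar declination: sin δ = sin ε · sin L_s = sin 25.19° × sin 263.9° = -0.42321, so δ = -25.038°.
cos h₀ = −tan(+51.7°) tan(-25.038°) = 0.5915, h₀ = 0.9379 rad.
Bracket: h₀ sin ϕ sin δ + cos ϕ cos δ sin h₀ = 0.9379×0.78478×-0.42321 + 0.61978×0.90603×0.80634 = -0.311502 + 0.452792 = 0.141290.
Q̄ = (S_0/π) × [bracket] = (589/π) × 0.141290 = 26.490 W/m².
Ratio Q̄_A / Q̄_B = 159.82 / 26.490 = 6.033.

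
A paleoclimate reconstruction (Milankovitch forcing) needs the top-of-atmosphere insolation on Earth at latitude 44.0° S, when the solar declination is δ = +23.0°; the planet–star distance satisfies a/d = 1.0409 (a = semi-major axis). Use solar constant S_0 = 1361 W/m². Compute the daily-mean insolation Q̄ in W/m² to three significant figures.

Q̄ ≈ 137 W/m²

cos h₀ = −tan(-44.0°) tan(+23.000°) = 0.4099, h₀ = 1.1484 rad.
Bracket: h₀ sin ϕ sin δ + cos ϕ cos δ sin h₀ = 1.1484×-0.69466×0.39073 + 0.71934×0.92050×0.91213 = -0.311704 + 0.603969 = 0.292265.
Inverse-square distance factor (a/d)² = 1.0409² = 1.083473.
Q̄ = (S_0/π) × 1.083473 × [bracket] = (1361/π) × 1.083473 × 0.292265 = 137.2 W/m².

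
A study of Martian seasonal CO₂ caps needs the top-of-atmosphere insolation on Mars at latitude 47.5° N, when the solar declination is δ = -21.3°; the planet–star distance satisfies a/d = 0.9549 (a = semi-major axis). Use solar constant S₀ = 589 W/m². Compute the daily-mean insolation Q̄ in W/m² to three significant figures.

cos H₀ = −tan(+47.5°) tan(-21.300°) = 0.4255, H₀ = 1.1313 rad.
Bracket: H₀ sin φ sin δ + cos φ cos δ sin H₀ = 1.1313×0.73728×-0.36325 + 0.67559×0.93169×0.90497 = -0.302981 + 0.569625 = 0.266644.
Inverse-square distance factor (a/d)² = 0.9549² = 0.911834.
Q̄ = (S₀/π) × 0.911834 × [bracket] = (589/π) × 0.911834 × 0.266644 = 45.58 W/m².

Q̄ ≈ 45.6 W/m²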